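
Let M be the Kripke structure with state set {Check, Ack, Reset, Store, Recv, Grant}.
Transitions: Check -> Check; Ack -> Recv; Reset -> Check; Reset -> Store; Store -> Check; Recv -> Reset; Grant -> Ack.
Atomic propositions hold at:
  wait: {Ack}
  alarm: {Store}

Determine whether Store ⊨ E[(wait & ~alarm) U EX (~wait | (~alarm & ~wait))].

Yes

Sat(~alarm) = {Check, Ack, Reset, Recv, Grant}
Sat(wait & ~alarm) = {Ack}
Sat(~wait) = {Check, Reset, Store, Recv, Grant}
Sat(~alarm & ~wait) = {Check, Reset, Recv, Grant}
Sat(~wait | (~alarm & ~wait)) = {Check, Reset, Store, Recv, Grant}
Sat(EX (~wait | (~alarm & ~wait))) = {s : some successor in {Check, Reset, Store, Recv, Grant}} = {Check, Ack, Reset, Store, Recv}
E[(wait & ~alarm) U EX (~wait | (~alarm & ~wait))]: least fixpoint, start Z0 = Sat(EX (~wait | (~alarm & ~wait))) = {Check, Ack, Reset, Store, Recv}, add states in Sat(wait & ~alarm) with some successor in Z. Already a fixed point.
Sat(E[(wait & ~alarm) U EX (~wait | (~alarm & ~wait))]) = {Check, Ack, Reset, Store, Recv}
Store ∈ Sat(E[(wait & ~alarm) U EX (~wait | (~alarm & ~wait))]) = {Check, Ack, Reset, Store, Recv}, so the formula holds at Store.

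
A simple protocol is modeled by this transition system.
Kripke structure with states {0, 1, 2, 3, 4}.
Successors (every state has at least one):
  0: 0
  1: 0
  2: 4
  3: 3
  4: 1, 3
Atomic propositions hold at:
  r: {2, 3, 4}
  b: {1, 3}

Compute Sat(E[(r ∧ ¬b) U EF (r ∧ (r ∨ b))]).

Sat(¬b) = {0, 2, 4}
Sat(r ∧ ¬b) = {2, 4}
Sat(r ∨ b) = {1, 2, 3, 4}
Sat(r ∧ (r ∨ b)) = {2, 3, 4}
EF (r ∧ (r ∨ b)): least fixpoint, start Z0 = {2, 3, 4}, add states with some successor in Z. Already a fixed point.
Sat(EF (r ∧ (r ∨ b))) = {2, 3, 4}
E[(r ∧ ¬b) U EF (r ∧ (r ∨ b))]: least fixpoint, start Z0 = Sat(EF (r ∧ (r ∨ b))) = {2, 3, 4}, add states in Sat(r ∧ ¬b) with some successor in Z. Already a fixed point.
Sat(E[(r ∧ ¬b) U EF (r ∧ (r ∨ b))]) = {2, 3, 4}

{2, 3, 4}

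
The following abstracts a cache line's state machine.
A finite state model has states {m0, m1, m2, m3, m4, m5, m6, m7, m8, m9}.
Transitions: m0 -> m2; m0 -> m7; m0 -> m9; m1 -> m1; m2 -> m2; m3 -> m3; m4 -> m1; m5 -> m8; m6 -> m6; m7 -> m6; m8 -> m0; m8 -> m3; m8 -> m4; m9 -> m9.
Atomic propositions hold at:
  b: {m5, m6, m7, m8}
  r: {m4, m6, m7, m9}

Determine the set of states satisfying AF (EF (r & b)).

Sat(r & b) = {m6, m7}
EF (r & b): least fixpoint, start Z0 = {m6, m7}, add states with some successor in Z. Z1 = {m0, m6, m7}; Z2 = {m0, m6, m7, m8}; Z3 = {m0, m5, m6, m7, m8}; fixed.
Sat(EF (r & b)) = {m0, m5, m6, m7, m8}
AF (EF (r & b)): least fixpoint, start Z0 = {m0, m5, m6, m7, m8}, add states with every successor in Z. Already a fixed point.
Sat(AF (EF (r & b))) = {m0, m5, m6, m7, m8}

{m0, m5, m6, m7, m8}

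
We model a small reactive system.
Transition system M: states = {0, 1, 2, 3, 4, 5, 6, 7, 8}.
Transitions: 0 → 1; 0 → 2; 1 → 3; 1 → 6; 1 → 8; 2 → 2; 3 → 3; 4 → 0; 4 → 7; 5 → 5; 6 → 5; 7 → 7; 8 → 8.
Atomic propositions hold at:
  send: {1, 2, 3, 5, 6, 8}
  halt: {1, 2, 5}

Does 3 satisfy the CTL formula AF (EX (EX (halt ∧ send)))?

Sat(halt ∧ send) = {1, 2, 5}
Sat(EX (halt ∧ send)) = {s : some successor in {1, 2, 5}} = {0, 2, 5, 6}
Sat(EX (EX (halt ∧ send))) = {s : some successor in {0, 2, 5, 6}} = {0, 1, 2, 4, 5, 6}
AF (EX (EX (halt ∧ send))): least fixpoint, start Z0 = {0, 1, 2, 4, 5, 6}, add states with every successor in Z. Already a fixed point.
Sat(AF (EX (EX (halt ∧ send)))) = {0, 1, 2, 4, 5, 6}
3 ∉ Sat(AF (EX (EX (halt ∧ send)))) = {0, 1, 2, 4, 5, 6}, so the formula does not hold at 3.

No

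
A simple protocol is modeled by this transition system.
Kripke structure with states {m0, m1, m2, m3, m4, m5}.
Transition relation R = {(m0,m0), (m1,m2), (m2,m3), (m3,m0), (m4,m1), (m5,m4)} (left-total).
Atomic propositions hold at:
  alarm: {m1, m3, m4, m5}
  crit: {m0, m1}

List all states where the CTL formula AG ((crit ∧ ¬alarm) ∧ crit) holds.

Sat(¬alarm) = {m0, m2}
Sat(crit ∧ ¬alarm) = {m0}
Sat((crit ∧ ¬alarm) ∧ crit) = {m0}
AG ((crit ∧ ¬alarm) ∧ crit): greatest fixpoint, start Z0 = {m0}, keep only states in Sat with every successor in Z. Already a fixed point.
Sat(AG ((crit ∧ ¬alarm) ∧ crit)) = {m0}

{m0}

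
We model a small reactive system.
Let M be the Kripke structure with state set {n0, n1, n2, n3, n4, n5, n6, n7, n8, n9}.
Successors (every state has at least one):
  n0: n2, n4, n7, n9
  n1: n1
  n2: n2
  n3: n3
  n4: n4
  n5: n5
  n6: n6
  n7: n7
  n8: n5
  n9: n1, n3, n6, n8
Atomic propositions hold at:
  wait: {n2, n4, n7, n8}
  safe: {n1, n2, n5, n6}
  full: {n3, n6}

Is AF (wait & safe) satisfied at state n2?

Sat(wait & safe) = {n2}
AF (wait & safe): least fixpoint, start Z0 = {n2}, add states with every successor in Z. Already a fixed point.
Sat(AF (wait & safe)) = {n2}
n2 ∈ Sat(AF (wait & safe)) = {n2}, so the formula holds at n2.

Yes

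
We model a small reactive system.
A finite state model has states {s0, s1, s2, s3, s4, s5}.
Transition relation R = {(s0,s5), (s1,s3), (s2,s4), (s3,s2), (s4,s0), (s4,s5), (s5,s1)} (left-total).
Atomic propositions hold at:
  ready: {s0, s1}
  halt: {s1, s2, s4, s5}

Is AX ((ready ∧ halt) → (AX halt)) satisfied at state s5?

No

Sat(ready ∧ halt) = {s1}
Sat(AX halt) = {s : every successor in {s1, s2, s4, s5}} = {s0, s2, s3, s5}
Sat((ready ∧ halt) → (AX halt)) = {s0, s2, s3, s4, s5}
Sat(AX ((ready ∧ halt) → (AX halt))) = {s : every successor in {s0, s2, s3, s4, s5}} = {s0, s1, s2, s3, s4}
s5 ∉ Sat(AX ((ready ∧ halt) → (AX halt))) = {s0, s1, s2, s3, s4}, so the formula does not hold at s5.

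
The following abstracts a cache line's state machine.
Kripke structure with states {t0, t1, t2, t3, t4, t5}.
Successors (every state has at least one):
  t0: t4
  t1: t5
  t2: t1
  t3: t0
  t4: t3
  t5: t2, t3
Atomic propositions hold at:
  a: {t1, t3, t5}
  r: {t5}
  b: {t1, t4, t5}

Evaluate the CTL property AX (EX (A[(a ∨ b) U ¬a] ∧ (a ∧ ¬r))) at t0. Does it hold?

Yes

Sat(a ∨ b) = {t1, t3, t4, t5}
Sat(¬a) = {t0, t2, t4}
A[(a ∨ b) U ¬a]: least fixpoint, start Z0 = Sat(¬a) = {t0, t2, t4}, add states in Sat(a ∨ b) with every successor in Z. Z1 = {t0, t2, t3, t4}; Z2 = {t0, t2, t3, t4, t5}; Z3 = {t0, t1, t2, t3, t4, t5}; fixed.
Sat(A[(a ∨ b) U ¬a]) = {t0, t1, t2, t3, t4, t5}
Sat(¬r) = {t0, t1, t2, t3, t4}
Sat(a ∧ ¬r) = {t1, t3}
Sat(A[(a ∨ b) U ¬a] ∧ (a ∧ ¬r)) = {t1, t3}
Sat(EX (A[(a ∨ b) U ¬a] ∧ (a ∧ ¬r))) = {s : some successor in {t1, t3}} = {t2, t4, t5}
Sat(AX (EX (A[(a ∨ b) U ¬a] ∧ (a ∧ ¬r)))) = {s : every successor in {t2, t4, t5}} = {t0, t1}
t0 ∈ Sat(AX (EX (A[(a ∨ b) U ¬a] ∧ (a ∧ ¬r)))) = {t0, t1}, so the formula holds at t0.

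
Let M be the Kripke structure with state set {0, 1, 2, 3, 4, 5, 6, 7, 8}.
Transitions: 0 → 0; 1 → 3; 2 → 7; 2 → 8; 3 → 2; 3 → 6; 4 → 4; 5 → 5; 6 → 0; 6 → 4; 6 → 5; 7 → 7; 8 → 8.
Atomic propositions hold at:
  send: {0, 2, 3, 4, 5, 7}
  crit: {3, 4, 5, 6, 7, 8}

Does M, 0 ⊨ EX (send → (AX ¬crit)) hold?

Yes

Sat(¬crit) = {0, 1, 2}
Sat(AX ¬crit) = {s : every successor in {0, 1, 2}} = {0}
Sat(send → (AX ¬crit)) = {0, 1, 6, 8}
Sat(EX (send → (AX ¬crit))) = {s : some successor in {0, 1, 6, 8}} = {0, 2, 3, 6, 8}
0 ∈ Sat(EX (send → (AX ¬crit))) = {0, 2, 3, 6, 8}, so the formula holds at 0.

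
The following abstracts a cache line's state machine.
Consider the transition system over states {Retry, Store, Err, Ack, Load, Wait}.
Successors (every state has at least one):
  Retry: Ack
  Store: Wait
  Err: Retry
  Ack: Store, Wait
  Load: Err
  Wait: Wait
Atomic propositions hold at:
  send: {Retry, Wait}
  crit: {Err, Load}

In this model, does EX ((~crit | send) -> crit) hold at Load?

Yes

Sat(~crit) = {Retry, Store, Ack, Wait}
Sat(~crit | send) = {Retry, Store, Ack, Wait}
Sat((~crit | send) -> crit) = {Err, Load}
Sat(EX ((~crit | send) -> crit)) = {s : some successor in {Err, Load}} = {Load}
Load ∈ Sat(EX ((~crit | send) -> crit)) = {Load}, so the formula holds at Load.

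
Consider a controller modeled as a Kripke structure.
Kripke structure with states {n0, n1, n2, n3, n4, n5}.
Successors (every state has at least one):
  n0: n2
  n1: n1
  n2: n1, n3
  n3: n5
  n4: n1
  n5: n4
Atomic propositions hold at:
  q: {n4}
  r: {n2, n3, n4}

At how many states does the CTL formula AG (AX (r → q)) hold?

4

Sat(r → q) = {n0, n1, n4, n5}
Sat(AX (r → q)) = {s : every successor in {n0, n1, n4, n5}} = {n1, n3, n4, n5}
AG (AX (r → q)): greatest fixpoint, start Z0 = {n1, n3, n4, n5}, keep only states in Sat with every successor in Z. Already a fixed point.
Sat(AG (AX (r → q))) = {n1, n3, n4, n5}
|Sat(AG (AX (r → q)))| = |{n1, n3, n4, n5}| = 4.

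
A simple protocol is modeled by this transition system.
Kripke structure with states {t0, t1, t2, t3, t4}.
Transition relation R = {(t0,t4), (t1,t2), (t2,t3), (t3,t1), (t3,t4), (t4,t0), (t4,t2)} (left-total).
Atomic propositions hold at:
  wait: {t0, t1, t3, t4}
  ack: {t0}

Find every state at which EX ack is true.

Sat(EX ack) = {s : some successor in {t0}} = {t4}

{t4}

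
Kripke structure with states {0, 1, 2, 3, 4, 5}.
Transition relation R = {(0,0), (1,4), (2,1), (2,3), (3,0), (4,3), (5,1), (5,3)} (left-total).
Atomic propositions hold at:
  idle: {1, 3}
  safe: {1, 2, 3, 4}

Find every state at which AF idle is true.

{1, 2, 3, 4, 5}

AF idle: least fixpoint, start Z0 = {1, 3}, add states with every successor in Z. Z1 = {1, 2, 3, 4, 5}; fixed.
Sat(AF idle) = {1, 2, 3, 4, 5}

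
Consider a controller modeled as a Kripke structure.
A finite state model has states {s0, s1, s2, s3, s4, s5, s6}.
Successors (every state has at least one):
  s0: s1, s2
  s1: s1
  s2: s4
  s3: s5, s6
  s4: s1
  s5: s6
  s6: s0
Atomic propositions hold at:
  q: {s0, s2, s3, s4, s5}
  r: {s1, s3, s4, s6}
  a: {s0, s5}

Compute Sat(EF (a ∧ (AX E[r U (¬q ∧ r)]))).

{s3, s5}

Sat(¬q) = {s1, s6}
Sat(¬q ∧ r) = {s1, s6}
E[r U (¬q ∧ r)]: least fixpoint, start Z0 = Sat((¬q ∧ r)) = {s1, s6}, add states in Sat(r) with some successor in Z. Z1 = {s1, s3, s4, s6}; fixed.
Sat(E[r U (¬q ∧ r)]) = {s1, s3, s4, s6}
Sat(AX E[r U (¬q ∧ r)]) = {s : every successor in {s1, s3, s4, s6}} = {s1, s2, s4, s5}
Sat(a ∧ (AX E[r U (¬q ∧ r)])) = {s5}
EF (a ∧ (AX E[r U (¬q ∧ r)])): least fixpoint, start Z0 = {s5}, add states with some successor in Z. Z1 = {s3, s5}; fixed.
Sat(EF (a ∧ (AX E[r U (¬q ∧ r)]))) = {s3, s5}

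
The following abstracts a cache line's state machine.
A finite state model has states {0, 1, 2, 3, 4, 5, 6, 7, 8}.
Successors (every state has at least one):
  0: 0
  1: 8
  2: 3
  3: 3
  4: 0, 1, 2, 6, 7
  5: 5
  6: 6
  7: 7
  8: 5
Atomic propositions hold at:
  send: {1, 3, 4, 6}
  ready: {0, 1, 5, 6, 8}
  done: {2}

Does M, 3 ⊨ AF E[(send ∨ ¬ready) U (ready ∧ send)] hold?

No

Sat(¬ready) = {2, 3, 4, 7}
Sat(send ∨ ¬ready) = {1, 2, 3, 4, 6, 7}
Sat(ready ∧ send) = {1, 6}
E[(send ∨ ¬ready) U (ready ∧ send)]: least fixpoint, start Z0 = Sat((ready ∧ send)) = {1, 6}, add states in Sat(send ∨ ¬ready) with some successor in Z. Z1 = {1, 4, 6}; fixed.
Sat(E[(send ∨ ¬ready) U (ready ∧ send)]) = {1, 4, 6}
AF E[(send ∨ ¬ready) U (ready ∧ send)]: least fixpoint, start Z0 = {1, 4, 6}, add states with every successor in Z. Already a fixed point.
Sat(AF E[(send ∨ ¬ready) U (ready ∧ send)]) = {1, 4, 6}
3 ∉ Sat(AF E[(send ∨ ¬ready) U (ready ∧ send)]) = {1, 4, 6}, so the formula does not hold at 3.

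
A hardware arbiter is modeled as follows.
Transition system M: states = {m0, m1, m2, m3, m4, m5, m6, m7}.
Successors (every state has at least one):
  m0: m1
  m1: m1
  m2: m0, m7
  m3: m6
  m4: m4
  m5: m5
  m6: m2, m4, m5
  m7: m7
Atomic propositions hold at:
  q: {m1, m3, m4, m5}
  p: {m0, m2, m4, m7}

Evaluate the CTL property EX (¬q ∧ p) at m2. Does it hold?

Sat(¬q) = {m0, m2, m6, m7}
Sat(¬q ∧ p) = {m0, m2, m7}
Sat(EX (¬q ∧ p)) = {s : some successor in {m0, m2, m7}} = {m2, m6, m7}
m2 ∈ Sat(EX (¬q ∧ p)) = {m2, m6, m7}, so the formula holds at m2.

Yes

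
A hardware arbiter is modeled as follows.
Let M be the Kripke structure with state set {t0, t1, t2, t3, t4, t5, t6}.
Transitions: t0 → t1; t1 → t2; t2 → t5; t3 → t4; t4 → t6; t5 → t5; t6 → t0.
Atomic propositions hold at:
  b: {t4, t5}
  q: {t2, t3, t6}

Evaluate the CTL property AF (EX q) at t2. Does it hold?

Sat(EX q) = {s : some successor in {t2, t3, t6}} = {t1, t4}
AF (EX q): least fixpoint, start Z0 = {t1, t4}, add states with every successor in Z. Z1 = {t0, t1, t3, t4}; Z2 = {t0, t1, t3, t4, t6}; fixed.
Sat(AF (EX q)) = {t0, t1, t3, t4, t6}
t2 ∉ Sat(AF (EX q)) = {t0, t1, t3, t4, t6}, so the formula does not hold at t2.

No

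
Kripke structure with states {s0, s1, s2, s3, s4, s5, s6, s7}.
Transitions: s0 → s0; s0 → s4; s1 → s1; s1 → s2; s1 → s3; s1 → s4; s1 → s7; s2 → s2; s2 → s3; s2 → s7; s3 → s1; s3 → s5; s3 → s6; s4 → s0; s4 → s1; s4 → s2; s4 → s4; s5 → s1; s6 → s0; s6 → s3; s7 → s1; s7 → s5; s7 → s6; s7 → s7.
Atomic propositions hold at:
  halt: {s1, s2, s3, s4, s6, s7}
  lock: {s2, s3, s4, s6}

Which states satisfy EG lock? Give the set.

EG lock: greatest fixpoint, start Z0 = {s2, s3, s4, s6}, keep only states in Sat with some successor in Z. Already a fixed point.
Sat(EG lock) = {s2, s3, s4, s6}

{s2, s3, s4, s6}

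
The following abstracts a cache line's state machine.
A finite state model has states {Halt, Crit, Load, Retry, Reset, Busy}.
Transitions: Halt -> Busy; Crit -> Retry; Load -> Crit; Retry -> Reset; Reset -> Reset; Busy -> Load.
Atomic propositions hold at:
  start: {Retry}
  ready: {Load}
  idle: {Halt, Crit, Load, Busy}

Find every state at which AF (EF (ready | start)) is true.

Sat(ready | start) = {Load, Retry}
EF (ready | start): least fixpoint, start Z0 = {Load, Retry}, add states with some successor in Z. Z1 = {Crit, Load, Retry, Busy}; Z2 = {Halt, Crit, Load, Retry, Busy}; fixed.
Sat(EF (ready | start)) = {Halt, Crit, Load, Retry, Busy}
AF (EF (ready | start)): least fixpoint, start Z0 = {Halt, Crit, Load, Retry, Busy}, add states with every successor in Z. Already a fixed point.
Sat(AF (EF (ready | start))) = {Halt, Crit, Load, Retry, Busy}

{Halt, Crit, Load, Retry, Busy}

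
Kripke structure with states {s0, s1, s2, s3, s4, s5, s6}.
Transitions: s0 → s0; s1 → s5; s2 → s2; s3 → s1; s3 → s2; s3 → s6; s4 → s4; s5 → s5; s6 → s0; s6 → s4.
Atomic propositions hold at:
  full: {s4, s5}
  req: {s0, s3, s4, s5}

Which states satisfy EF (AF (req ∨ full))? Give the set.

Sat(req ∨ full) = {s0, s3, s4, s5}
AF (req ∨ full): least fixpoint, start Z0 = {s0, s3, s4, s5}, add states with every successor in Z. Z1 = {s0, s1, s3, s4, s5, s6}; fixed.
Sat(AF (req ∨ full)) = {s0, s1, s3, s4, s5, s6}
EF (AF (req ∨ full)): least fixpoint, start Z0 = {s0, s1, s3, s4, s5, s6}, add states with some successor in Z. Already a fixed point.
Sat(EF (AF (req ∨ full))) = {s0, s1, s3, s4, s5, s6}

{s0, s1, s3, s4, s5, s6}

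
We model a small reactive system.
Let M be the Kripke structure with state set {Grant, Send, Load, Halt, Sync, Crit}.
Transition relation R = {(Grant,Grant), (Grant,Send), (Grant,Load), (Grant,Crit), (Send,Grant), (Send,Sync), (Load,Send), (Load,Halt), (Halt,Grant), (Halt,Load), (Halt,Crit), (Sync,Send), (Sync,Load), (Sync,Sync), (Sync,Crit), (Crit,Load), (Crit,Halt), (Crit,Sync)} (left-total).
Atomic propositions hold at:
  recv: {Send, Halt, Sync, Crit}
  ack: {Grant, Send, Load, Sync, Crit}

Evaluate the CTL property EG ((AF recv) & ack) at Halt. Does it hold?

No

AF recv: least fixpoint, start Z0 = {Send, Halt, Sync, Crit}, add states with every successor in Z. Z1 = {Send, Load, Halt, Sync, Crit}; fixed.
Sat(AF recv) = {Send, Load, Halt, Sync, Crit}
Sat((AF recv) & ack) = {Send, Load, Sync, Crit}
EG ((AF recv) & ack): greatest fixpoint, start Z0 = {Send, Load, Sync, Crit}, keep only states in Sat with some successor in Z. Already a fixed point.
Sat(EG ((AF recv) & ack)) = {Send, Load, Sync, Crit}
Halt ∉ Sat(EG ((AF recv) & ack)) = {Send, Load, Sync, Crit}, so the formula does not hold at Halt.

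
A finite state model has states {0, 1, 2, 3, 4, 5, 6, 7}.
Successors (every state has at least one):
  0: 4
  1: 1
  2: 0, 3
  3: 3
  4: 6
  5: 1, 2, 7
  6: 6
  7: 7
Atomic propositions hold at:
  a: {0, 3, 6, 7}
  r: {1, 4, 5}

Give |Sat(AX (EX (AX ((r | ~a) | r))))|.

Sat(~a) = {1, 2, 4, 5}
Sat(r | ~a) = {1, 2, 4, 5}
Sat((r | ~a) | r) = {1, 2, 4, 5}
Sat(AX ((r | ~a) | r)) = {s : every successor in {1, 2, 4, 5}} = {0, 1}
Sat(EX (AX ((r | ~a) | r))) = {s : some successor in {0, 1}} = {1, 2, 5}
Sat(AX (EX (AX ((r | ~a) | r)))) = {s : every successor in {1, 2, 5}} = {1}
|Sat(AX (EX (AX ((r | ~a) | r))))| = |{1}| = 1.

1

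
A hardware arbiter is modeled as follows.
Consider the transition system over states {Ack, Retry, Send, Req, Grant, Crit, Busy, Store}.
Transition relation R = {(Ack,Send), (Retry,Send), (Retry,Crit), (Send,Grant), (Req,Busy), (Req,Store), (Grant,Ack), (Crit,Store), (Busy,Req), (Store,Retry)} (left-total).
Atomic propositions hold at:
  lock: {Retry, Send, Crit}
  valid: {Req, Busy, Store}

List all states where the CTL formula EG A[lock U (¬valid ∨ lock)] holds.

Sat(¬valid) = {Ack, Retry, Send, Grant, Crit}
Sat(¬valid ∨ lock) = {Ack, Retry, Send, Grant, Crit}
A[lock U (¬valid ∨ lock)]: least fixpoint, start Z0 = Sat((¬valid ∨ lock)) = {Ack, Retry, Send, Grant, Crit}, add states in Sat(lock) with every successor in Z. Already a fixed point.
Sat(A[lock U (¬valid ∨ lock)]) = {Ack, Retry, Send, Grant, Crit}
EG A[lock U (¬valid ∨ lock)]: greatest fixpoint, start Z0 = {Ack, Retry, Send, Grant, Crit}, keep only states in Sat with some successor in Z. Z1 = {Ack, Retry, Send, Grant}; fixed.
Sat(EG A[lock U (¬valid ∨ lock)]) = {Ack, Retry, Send, Grant}

{Ack, Retry, Send, Grant}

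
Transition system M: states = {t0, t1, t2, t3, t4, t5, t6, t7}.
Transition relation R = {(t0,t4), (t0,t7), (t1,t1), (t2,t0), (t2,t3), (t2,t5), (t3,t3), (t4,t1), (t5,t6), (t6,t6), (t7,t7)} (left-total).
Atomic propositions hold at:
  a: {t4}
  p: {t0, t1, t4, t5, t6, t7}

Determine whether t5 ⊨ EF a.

No

EF a: least fixpoint, start Z0 = {t4}, add states with some successor in Z. Z1 = {t0, t4}; Z2 = {t0, t2, t4}; fixed.
Sat(EF a) = {t0, t2, t4}
t5 ∉ Sat(EF a) = {t0, t2, t4}, so the formula does not hold at t5.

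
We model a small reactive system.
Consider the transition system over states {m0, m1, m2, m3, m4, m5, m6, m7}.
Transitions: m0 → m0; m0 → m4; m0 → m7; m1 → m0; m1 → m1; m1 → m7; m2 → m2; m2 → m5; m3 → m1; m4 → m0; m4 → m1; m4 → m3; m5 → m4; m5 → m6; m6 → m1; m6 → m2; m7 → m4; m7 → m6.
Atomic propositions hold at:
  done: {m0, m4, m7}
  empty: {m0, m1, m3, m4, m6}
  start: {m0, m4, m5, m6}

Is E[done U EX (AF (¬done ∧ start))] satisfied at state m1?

No

Sat(¬done) = {m1, m2, m3, m5, m6}
Sat(¬done ∧ start) = {m5, m6}
AF (¬done ∧ start): least fixpoint, start Z0 = {m5, m6}, add states with every successor in Z. Already a fixed point.
Sat(AF (¬done ∧ start)) = {m5, m6}
Sat(EX (AF (¬done ∧ start))) = {s : some successor in {m5, m6}} = {m2, m5, m7}
E[done U EX (AF (¬done ∧ start))]: least fixpoint, start Z0 = Sat(EX (AF (¬done ∧ start))) = {m2, m5, m7}, add states in Sat(done) with some successor in Z. Z1 = {m0, m2, m5, m7}; Z2 = {m0, m2, m4, m5, m7}; fixed.
Sat(E[done U EX (AF (¬done ∧ start))]) = {m0, m2, m4, m5, m7}
m1 ∉ Sat(E[done U EX (AF (¬done ∧ start))]) = {m0, m2, m4, m5, m7}, so the formula does not hold at m1.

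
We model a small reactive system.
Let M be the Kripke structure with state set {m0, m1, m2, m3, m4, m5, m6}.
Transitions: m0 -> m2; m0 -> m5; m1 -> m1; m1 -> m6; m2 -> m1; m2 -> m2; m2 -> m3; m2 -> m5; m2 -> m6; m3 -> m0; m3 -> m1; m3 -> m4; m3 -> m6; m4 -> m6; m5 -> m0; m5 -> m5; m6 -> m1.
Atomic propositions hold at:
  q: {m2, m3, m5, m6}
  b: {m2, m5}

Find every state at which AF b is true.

{m0, m2, m5}

AF b: least fixpoint, start Z0 = {m2, m5}, add states with every successor in Z. Z1 = {m0, m2, m5}; fixed.
Sat(AF b) = {m0, m2, m5}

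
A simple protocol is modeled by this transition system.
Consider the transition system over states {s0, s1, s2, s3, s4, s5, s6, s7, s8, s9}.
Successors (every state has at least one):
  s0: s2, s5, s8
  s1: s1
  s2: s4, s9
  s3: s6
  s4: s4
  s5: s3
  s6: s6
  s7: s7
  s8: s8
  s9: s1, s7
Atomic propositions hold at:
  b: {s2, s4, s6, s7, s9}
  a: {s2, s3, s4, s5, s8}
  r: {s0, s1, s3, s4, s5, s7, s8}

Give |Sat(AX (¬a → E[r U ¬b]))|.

Sat(¬a) = {s0, s1, s6, s7, s9}
Sat(¬b) = {s0, s1, s3, s5, s8}
E[r U ¬b]: least fixpoint, start Z0 = Sat(¬b) = {s0, s1, s3, s5, s8}, add states in Sat(r) with some successor in Z. Already a fixed point.
Sat(E[r U ¬b]) = {s0, s1, s3, s5, s8}
Sat(¬a → E[r U ¬b]) = {s0, s1, s2, s3, s4, s5, s8}
Sat(AX (¬a → E[r U ¬b])) = {s : every successor in {s0, s1, s2, s3, s4, s5, s8}} = {s0, s1, s4, s5, s8}
|Sat(AX (¬a → E[r U ¬b]))| = |{s0, s1, s4, s5, s8}| = 5.

5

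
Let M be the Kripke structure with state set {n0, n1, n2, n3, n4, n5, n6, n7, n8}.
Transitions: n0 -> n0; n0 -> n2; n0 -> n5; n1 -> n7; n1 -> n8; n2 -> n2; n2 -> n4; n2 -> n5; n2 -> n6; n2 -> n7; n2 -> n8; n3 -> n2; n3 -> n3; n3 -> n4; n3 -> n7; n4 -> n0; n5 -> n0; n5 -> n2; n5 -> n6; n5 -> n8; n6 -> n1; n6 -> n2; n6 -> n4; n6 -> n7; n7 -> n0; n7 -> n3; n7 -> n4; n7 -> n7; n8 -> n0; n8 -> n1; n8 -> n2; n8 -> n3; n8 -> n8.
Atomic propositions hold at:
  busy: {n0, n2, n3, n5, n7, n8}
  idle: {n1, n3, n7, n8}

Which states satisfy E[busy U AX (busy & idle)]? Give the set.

Sat(busy & idle) = {n3, n7, n8}
Sat(AX (busy & idle)) = {s : every successor in {n3, n7, n8}} = {n1}
E[busy U AX (busy & idle)]: least fixpoint, start Z0 = Sat(AX (busy & idle)) = {n1}, add states in Sat(busy) with some successor in Z. Z1 = {n1, n8}; Z2 = {n1, n2, n5, n8}; Z3 = {n0, n1, n2, n3, n5, n8}; Z4 = {n0, n1, n2, n3, n5, n7, n8}; fixed.
Sat(E[busy U AX (busy & idle)]) = {n0, n1, n2, n3, n5, n7, n8}

{n0, n1, n2, n3, n5, n7, n8}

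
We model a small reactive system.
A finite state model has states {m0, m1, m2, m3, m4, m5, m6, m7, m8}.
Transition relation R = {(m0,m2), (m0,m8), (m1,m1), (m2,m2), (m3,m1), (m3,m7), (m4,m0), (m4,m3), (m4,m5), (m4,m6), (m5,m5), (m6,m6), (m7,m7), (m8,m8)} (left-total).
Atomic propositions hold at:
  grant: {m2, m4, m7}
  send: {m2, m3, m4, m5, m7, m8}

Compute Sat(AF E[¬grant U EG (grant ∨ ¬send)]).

Sat(¬grant) = {m0, m1, m3, m5, m6, m8}
Sat(¬send) = {m0, m1, m6}
Sat(grant ∨ ¬send) = {m0, m1, m2, m4, m6, m7}
EG (grant ∨ ¬send): greatest fixpoint, start Z0 = {m0, m1, m2, m4, m6, m7}, keep only states in Sat with some successor in Z. Already a fixed point.
Sat(EG (grant ∨ ¬send)) = {m0, m1, m2, m4, m6, m7}
E[¬grant U EG (grant ∨ ¬send)]: least fixpoint, start Z0 = Sat(EG (grant ∨ ¬send)) = {m0, m1, m2, m4, m6, m7}, add states in Sat(¬grant) with some successor in Z. Z1 = {m0, m1, m2, m3, m4, m6, m7}; fixed.
Sat(E[¬grant U EG (grant ∨ ¬send)]) = {m0, m1, m2, m3, m4, m6, m7}
AF E[¬grant U EG (grant ∨ ¬send)]: least fixpoint, start Z0 = {m0, m1, m2, m3, m4, m6, m7}, add states with every successor in Z. Already a fixed point.
Sat(AF E[¬grant U EG (grant ∨ ¬send)]) = {m0, m1, m2, m3, m4, m6, m7}

{m0, m1, m2, m3, m4, m6, m7}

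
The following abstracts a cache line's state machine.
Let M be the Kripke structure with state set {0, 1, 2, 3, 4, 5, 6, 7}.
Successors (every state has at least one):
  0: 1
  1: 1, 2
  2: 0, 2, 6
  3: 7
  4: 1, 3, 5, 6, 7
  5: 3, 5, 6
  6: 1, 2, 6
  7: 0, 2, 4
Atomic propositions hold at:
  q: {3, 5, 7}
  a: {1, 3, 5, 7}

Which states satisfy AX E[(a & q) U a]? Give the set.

Sat(a & q) = {3, 5, 7}
E[(a & q) U a]: least fixpoint, start Z0 = Sat(a) = {1, 3, 5, 7}, add states in Sat(a & q) with some successor in Z. Already a fixed point.
Sat(E[(a & q) U a]) = {1, 3, 5, 7}
Sat(AX E[(a & q) U a]) = {s : every successor in {1, 3, 5, 7}} = {0, 3}

{0, 3}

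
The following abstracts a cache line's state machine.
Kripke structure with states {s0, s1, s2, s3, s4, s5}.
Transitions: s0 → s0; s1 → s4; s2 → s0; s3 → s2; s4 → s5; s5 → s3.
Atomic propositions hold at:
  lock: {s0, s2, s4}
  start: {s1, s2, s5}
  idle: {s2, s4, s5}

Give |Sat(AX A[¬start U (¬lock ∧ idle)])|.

2

Sat(¬start) = {s0, s3, s4}
Sat(¬lock) = {s1, s3, s5}
Sat(¬lock ∧ idle) = {s5}
A[¬start U (¬lock ∧ idle)]: least fixpoint, start Z0 = Sat((¬lock ∧ idle)) = {s5}, add states in Sat(¬start) with every successor in Z. Z1 = {s4, s5}; fixed.
Sat(A[¬start U (¬lock ∧ idle)]) = {s4, s5}
Sat(AX A[¬start U (¬lock ∧ idle)]) = {s : every successor in {s4, s5}} = {s1, s4}
|Sat(AX A[¬start U (¬lock ∧ idle)])| = |{s1, s4}| = 2.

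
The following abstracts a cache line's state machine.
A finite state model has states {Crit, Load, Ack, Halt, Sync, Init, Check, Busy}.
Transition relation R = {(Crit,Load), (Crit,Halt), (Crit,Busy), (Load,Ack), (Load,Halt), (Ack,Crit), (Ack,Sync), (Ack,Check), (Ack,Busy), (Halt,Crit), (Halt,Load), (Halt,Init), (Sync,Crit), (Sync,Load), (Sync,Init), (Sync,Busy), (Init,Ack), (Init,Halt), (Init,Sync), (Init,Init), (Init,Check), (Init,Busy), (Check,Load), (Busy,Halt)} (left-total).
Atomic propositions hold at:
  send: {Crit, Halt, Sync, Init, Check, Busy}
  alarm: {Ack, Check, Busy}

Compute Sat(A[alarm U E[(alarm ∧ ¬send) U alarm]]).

{Ack, Check, Busy}

Sat(¬send) = {Load, Ack}
Sat(alarm ∧ ¬send) = {Ack}
E[(alarm ∧ ¬send) U alarm]: least fixpoint, start Z0 = Sat(alarm) = {Ack, Check, Busy}, add states in Sat(alarm ∧ ¬send) with some successor in Z. Already a fixed point.
Sat(E[(alarm ∧ ¬send) U alarm]) = {Ack, Check, Busy}
A[alarm U E[(alarm ∧ ¬send) U alarm]]: least fixpoint, start Z0 = Sat(E[(alarm ∧ ¬send) U alarm]) = {Ack, Check, Busy}, add states in Sat(alarm) with every successor in Z. Already a fixed point.
Sat(A[alarm U E[(alarm ∧ ¬send) U alarm]]) = {Ack, Check, Busy}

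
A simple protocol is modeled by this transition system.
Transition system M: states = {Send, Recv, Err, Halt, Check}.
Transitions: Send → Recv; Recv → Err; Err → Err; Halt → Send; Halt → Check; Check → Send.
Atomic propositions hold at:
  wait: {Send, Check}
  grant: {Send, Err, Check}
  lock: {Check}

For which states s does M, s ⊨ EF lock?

EF lock: least fixpoint, start Z0 = {Check}, add states with some successor in Z. Z1 = {Halt, Check}; fixed.
Sat(EF lock) = {Halt, Check}

{Halt, Check}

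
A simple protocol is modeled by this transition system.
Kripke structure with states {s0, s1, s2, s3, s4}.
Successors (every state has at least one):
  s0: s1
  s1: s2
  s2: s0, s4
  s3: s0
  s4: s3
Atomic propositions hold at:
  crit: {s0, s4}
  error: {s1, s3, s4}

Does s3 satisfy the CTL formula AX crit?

Yes

Sat(AX crit) = {s : every successor in {s0, s4}} = {s2, s3}
s3 ∈ Sat(AX crit) = {s2, s3}, so the formula holds at s3.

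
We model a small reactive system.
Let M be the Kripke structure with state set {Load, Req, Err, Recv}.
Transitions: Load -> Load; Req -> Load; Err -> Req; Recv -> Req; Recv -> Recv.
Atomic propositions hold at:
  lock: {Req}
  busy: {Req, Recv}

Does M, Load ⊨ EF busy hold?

EF busy: least fixpoint, start Z0 = {Req, Recv}, add states with some successor in Z. Z1 = {Req, Err, Recv}; fixed.
Sat(EF busy) = {Req, Err, Recv}
Load ∉ Sat(EF busy) = {Req, Err, Recv}, so the formula does not hold at Load.

No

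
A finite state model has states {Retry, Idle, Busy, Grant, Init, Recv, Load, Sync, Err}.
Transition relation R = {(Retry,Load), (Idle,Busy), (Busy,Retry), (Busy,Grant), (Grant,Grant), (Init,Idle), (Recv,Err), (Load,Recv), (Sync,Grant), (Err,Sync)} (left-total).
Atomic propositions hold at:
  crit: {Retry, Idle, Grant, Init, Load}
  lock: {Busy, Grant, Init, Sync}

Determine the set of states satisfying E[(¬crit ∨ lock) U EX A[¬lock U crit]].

Sat(¬crit) = {Busy, Recv, Sync, Err}
Sat(¬crit ∨ lock) = {Busy, Grant, Init, Recv, Sync, Err}
Sat(¬lock) = {Retry, Idle, Recv, Load, Err}
A[¬lock U crit]: least fixpoint, start Z0 = Sat(crit) = {Retry, Idle, Grant, Init, Load}, add states in Sat(¬lock) with every successor in Z. Already a fixed point.
Sat(A[¬lock U crit]) = {Retry, Idle, Grant, Init, Load}
Sat(EX A[¬lock U crit]) = {s : some successor in {Retry, Idle, Grant, Init, Load}} = {Retry, Busy, Grant, Init, Sync}
E[(¬crit ∨ lock) U EX A[¬lock U crit]]: least fixpoint, start Z0 = Sat(EX A[¬lock U crit]) = {Retry, Busy, Grant, Init, Sync}, add states in Sat(¬crit ∨ lock) with some successor in Z. Z1 = {Retry, Busy, Grant, Init, Sync, Err}; Z2 = {Retry, Busy, Grant, Init, Recv, Sync, Err}; fixed.
Sat(E[(¬crit ∨ lock) U EX A[¬lock U crit]]) = {Retry, Busy, Grant, Init, Recv, Sync, Err}

{Retry, Busy, Grant, Init, Recv, Sync, Err}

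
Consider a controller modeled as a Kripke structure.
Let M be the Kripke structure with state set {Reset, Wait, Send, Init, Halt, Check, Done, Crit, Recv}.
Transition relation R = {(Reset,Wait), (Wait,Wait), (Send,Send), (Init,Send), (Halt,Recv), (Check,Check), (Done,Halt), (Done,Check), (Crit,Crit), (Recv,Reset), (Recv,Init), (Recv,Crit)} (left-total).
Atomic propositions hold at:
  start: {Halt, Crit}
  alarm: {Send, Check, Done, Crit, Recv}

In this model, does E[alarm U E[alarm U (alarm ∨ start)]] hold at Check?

Sat(alarm ∨ start) = {Send, Halt, Check, Done, Crit, Recv}
E[alarm U (alarm ∨ start)]: least fixpoint, start Z0 = Sat((alarm ∨ start)) = {Send, Halt, Check, Done, Crit, Recv}, add states in Sat(alarm) with some successor in Z. Already a fixed point.
Sat(E[alarm U (alarm ∨ start)]) = {Send, Halt, Check, Done, Crit, Recv}
E[alarm U E[alarm U (alarm ∨ start)]]: least fixpoint, start Z0 = Sat(E[alarm U (alarm ∨ start)]) = {Send, Halt, Check, Done, Crit, Recv}, add states in Sat(alarm) with some successor in Z. Already a fixed point.
Sat(E[alarm U E[alarm U (alarm ∨ start)]]) = {Send, Halt, Check, Done, Crit, Recv}
Check ∈ Sat(E[alarm U E[alarm U (alarm ∨ start)]]) = {Send, Halt, Check, Done, Crit, Recv}, so the formula holds at Check.

Yes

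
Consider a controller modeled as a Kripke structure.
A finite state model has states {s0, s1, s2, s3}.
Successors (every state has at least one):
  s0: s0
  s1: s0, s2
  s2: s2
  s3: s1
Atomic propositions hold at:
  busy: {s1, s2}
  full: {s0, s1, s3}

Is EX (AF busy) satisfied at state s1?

Yes

AF busy: least fixpoint, start Z0 = {s1, s2}, add states with every successor in Z. Z1 = {s1, s2, s3}; fixed.
Sat(AF busy) = {s1, s2, s3}
Sat(EX (AF busy)) = {s : some successor in {s1, s2, s3}} = {s1, s2, s3}
s1 ∈ Sat(EX (AF busy)) = {s1, s2, s3}, so the formula holds at s1.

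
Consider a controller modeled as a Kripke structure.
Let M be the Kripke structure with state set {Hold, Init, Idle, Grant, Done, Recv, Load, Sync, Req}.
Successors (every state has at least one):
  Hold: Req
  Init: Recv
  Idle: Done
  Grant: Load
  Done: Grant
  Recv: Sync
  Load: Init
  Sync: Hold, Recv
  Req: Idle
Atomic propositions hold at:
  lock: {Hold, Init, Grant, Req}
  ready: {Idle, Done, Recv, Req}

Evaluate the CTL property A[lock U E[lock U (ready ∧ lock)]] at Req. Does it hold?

Sat(ready ∧ lock) = {Req}
E[lock U (ready ∧ lock)]: least fixpoint, start Z0 = Sat((ready ∧ lock)) = {Req}, add states in Sat(lock) with some successor in Z. Z1 = {Hold, Req}; fixed.
Sat(E[lock U (ready ∧ lock)]) = {Hold, Req}
A[lock U E[lock U (ready ∧ lock)]]: least fixpoint, start Z0 = Sat(E[lock U (ready ∧ lock)]) = {Hold, Req}, add states in Sat(lock) with every successor in Z. Already a fixed point.
Sat(A[lock U E[lock U (ready ∧ lock)]]) = {Hold, Req}
Req ∈ Sat(A[lock U E[lock U (ready ∧ lock)]]) = {Hold, Req}, so the formula holds at Req.

Yes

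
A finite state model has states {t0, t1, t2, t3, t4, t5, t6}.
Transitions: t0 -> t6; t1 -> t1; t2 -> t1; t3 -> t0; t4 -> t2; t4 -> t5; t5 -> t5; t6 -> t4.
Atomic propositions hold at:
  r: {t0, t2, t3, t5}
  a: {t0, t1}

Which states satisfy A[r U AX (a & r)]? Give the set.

Sat(a & r) = {t0}
Sat(AX (a & r)) = {s : every successor in {t0}} = {t3}
A[r U AX (a & r)]: least fixpoint, start Z0 = Sat(AX (a & r)) = {t3}, add states in Sat(r) with every successor in Z. Already a fixed point.
Sat(A[r U AX (a & r)]) = {t3}

{t3}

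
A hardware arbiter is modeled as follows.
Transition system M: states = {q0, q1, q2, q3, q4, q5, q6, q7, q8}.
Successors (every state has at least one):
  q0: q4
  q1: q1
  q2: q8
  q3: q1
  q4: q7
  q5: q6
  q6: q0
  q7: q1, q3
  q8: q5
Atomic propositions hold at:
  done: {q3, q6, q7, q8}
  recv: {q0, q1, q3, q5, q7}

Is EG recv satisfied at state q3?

EG recv: greatest fixpoint, start Z0 = {q0, q1, q3, q5, q7}, keep only states in Sat with some successor in Z. Z1 = {q1, q3, q7}; fixed.
Sat(EG recv) = {q1, q3, q7}
q3 ∈ Sat(EG recv) = {q1, q3, q7}, so the formula holds at q3.

Yes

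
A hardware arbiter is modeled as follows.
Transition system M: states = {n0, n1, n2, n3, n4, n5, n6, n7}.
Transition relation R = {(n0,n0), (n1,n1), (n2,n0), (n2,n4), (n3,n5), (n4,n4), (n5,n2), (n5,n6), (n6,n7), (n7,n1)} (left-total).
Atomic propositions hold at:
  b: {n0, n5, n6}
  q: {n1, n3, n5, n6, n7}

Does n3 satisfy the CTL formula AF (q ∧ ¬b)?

Yes

Sat(¬b) = {n1, n2, n3, n4, n7}
Sat(q ∧ ¬b) = {n1, n3, n7}
AF (q ∧ ¬b): least fixpoint, start Z0 = {n1, n3, n7}, add states with every successor in Z. Z1 = {n1, n3, n6, n7}; fixed.
Sat(AF (q ∧ ¬b)) = {n1, n3, n6, n7}
n3 ∈ Sat(AF (q ∧ ¬b)) = {n1, n3, n6, n7}, so the formula holds at n3.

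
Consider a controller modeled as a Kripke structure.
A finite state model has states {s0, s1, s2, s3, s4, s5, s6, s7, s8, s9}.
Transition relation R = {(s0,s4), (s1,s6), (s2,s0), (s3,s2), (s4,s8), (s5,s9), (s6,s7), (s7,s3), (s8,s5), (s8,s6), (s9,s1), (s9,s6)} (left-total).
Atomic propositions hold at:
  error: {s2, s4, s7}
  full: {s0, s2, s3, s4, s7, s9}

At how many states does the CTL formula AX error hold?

Sat(AX error) = {s : every successor in {s2, s4, s7}} = {s0, s3, s6}
|Sat(AX error)| = |{s0, s3, s6}| = 3.

3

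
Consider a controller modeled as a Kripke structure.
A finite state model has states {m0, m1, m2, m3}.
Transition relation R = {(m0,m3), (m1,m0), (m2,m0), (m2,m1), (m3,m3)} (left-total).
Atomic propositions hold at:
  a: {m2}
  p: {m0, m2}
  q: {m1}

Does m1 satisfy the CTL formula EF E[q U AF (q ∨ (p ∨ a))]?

Yes

Sat(p ∨ a) = {m0, m2}
Sat(q ∨ (p ∨ a)) = {m0, m1, m2}
AF (q ∨ (p ∨ a)): least fixpoint, start Z0 = {m0, m1, m2}, add states with every successor in Z. Already a fixed point.
Sat(AF (q ∨ (p ∨ a))) = {m0, m1, m2}
E[q U AF (q ∨ (p ∨ a))]: least fixpoint, start Z0 = Sat(AF (q ∨ (p ∨ a))) = {m0, m1, m2}, add states in Sat(q) with some successor in Z. Already a fixed point.
Sat(E[q U AF (q ∨ (p ∨ a))]) = {m0, m1, m2}
EF E[q U AF (q ∨ (p ∨ a))]: least fixpoint, start Z0 = {m0, m1, m2}, add states with some successor in Z. Already a fixed point.
Sat(EF E[q U AF (q ∨ (p ∨ a))]) = {m0, m1, m2}
m1 ∈ Sat(EF E[q U AF (q ∨ (p ∨ a))]) = {m0, m1, m2}, so the formula holds at m1.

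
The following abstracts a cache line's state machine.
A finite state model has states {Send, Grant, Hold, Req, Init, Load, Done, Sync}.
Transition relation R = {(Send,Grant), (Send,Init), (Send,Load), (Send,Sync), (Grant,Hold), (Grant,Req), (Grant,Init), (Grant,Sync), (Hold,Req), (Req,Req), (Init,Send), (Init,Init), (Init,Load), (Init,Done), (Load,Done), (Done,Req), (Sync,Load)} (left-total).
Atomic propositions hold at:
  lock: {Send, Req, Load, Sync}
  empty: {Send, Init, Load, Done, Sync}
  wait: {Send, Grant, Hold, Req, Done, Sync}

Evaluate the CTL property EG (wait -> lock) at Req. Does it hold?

Sat(wait -> lock) = {Send, Req, Init, Load, Sync}
EG (wait -> lock): greatest fixpoint, start Z0 = {Send, Req, Init, Load, Sync}, keep only states in Sat with some successor in Z. Z1 = {Send, Req, Init, Sync}; Z2 = {Send, Req, Init}; fixed.
Sat(EG (wait -> lock)) = {Send, Req, Init}
Req ∈ Sat(EG (wait -> lock)) = {Send, Req, Init}, so the formula holds at Req.

Yes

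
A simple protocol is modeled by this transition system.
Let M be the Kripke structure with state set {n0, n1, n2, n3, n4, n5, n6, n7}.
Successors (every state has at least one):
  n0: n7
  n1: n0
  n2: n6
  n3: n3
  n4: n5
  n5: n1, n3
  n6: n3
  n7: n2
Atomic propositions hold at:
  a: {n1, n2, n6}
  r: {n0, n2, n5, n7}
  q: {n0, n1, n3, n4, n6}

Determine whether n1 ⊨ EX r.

Sat(EX r) = {s : some successor in {n0, n2, n5, n7}} = {n0, n1, n4, n7}
n1 ∈ Sat(EX r) = {n0, n1, n4, n7}, so the formula holds at n1.

Yes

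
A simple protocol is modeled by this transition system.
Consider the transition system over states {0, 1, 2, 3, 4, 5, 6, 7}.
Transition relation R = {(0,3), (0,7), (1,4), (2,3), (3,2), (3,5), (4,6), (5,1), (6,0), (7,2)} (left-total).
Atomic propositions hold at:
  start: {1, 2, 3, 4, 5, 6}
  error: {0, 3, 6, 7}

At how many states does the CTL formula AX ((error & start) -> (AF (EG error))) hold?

Sat(error & start) = {3, 6}
EG error: greatest fixpoint, start Z0 = {0, 3, 6, 7}, keep only states in Sat with some successor in Z. Z1 = {0, 6}; Z2 = {6}; Z3 = ∅; fixed.
Sat(EG error) = ∅
AF (EG error): least fixpoint, start Z0 = ∅, add states with every successor in Z. Already a fixed point.
Sat(AF (EG error)) = ∅
Sat((error & start) -> (AF (EG error))) = {0, 1, 2, 4, 5, 7}
Sat(AX ((error & start) -> (AF (EG error)))) = {s : every successor in {0, 1, 2, 4, 5, 7}} = {1, 3, 5, 6, 7}
|Sat(AX ((error & start) -> (AF (EG error))))| = |{1, 3, 5, 6, 7}| = 5.

5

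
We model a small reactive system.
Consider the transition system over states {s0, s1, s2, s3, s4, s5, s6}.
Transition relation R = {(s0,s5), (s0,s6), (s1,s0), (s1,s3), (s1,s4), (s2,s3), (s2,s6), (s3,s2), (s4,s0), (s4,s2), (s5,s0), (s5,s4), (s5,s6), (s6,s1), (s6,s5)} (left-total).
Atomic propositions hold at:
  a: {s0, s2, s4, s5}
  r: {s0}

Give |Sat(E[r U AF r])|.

1

AF r: least fixpoint, start Z0 = {s0}, add states with every successor in Z. Already a fixed point.
Sat(AF r) = {s0}
E[r U AF r]: least fixpoint, start Z0 = Sat(AF r) = {s0}, add states in Sat(r) with some successor in Z. Already a fixed point.
Sat(E[r U AF r]) = {s0}
|Sat(E[r U AF r])| = |{s0}| = 1.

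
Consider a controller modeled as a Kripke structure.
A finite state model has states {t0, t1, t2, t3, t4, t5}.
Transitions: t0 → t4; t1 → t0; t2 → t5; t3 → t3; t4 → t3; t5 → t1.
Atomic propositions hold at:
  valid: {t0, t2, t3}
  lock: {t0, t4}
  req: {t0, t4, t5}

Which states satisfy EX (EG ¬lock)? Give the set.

{t3, t4}

Sat(¬lock) = {t1, t2, t3, t5}
EG ¬lock: greatest fixpoint, start Z0 = {t1, t2, t3, t5}, keep only states in Sat with some successor in Z. Z1 = {t2, t3, t5}; Z2 = {t2, t3}; Z3 = {t3}; fixed.
Sat(EG ¬lock) = {t3}
Sat(EX (EG ¬lock)) = {s : some successor in {t3}} = {t3, t4}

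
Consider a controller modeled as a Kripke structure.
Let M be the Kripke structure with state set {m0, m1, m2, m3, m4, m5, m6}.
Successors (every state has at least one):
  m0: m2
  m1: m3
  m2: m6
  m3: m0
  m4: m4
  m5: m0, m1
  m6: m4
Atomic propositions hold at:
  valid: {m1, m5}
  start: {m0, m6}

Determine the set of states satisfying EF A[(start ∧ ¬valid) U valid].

Sat(¬valid) = {m0, m2, m3, m4, m6}
Sat(start ∧ ¬valid) = {m0, m6}
A[(start ∧ ¬valid) U valid]: least fixpoint, start Z0 = Sat(valid) = {m1, m5}, add states in Sat(start ∧ ¬valid) with every successor in Z. Already a fixed point.
Sat(A[(start ∧ ¬valid) U valid]) = {m1, m5}
EF A[(start ∧ ¬valid) U valid]: least fixpoint, start Z0 = {m1, m5}, add states with some successor in Z. Already a fixed point.
Sat(EF A[(start ∧ ¬valid) U valid]) = {m1, m5}

{m1, m5}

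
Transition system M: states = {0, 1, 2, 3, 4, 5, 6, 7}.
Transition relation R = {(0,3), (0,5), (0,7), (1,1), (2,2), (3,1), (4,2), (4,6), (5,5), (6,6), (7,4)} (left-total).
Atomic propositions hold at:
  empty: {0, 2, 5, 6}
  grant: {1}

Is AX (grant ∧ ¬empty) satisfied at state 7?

No

Sat(¬empty) = {1, 3, 4, 7}
Sat(grant ∧ ¬empty) = {1}
Sat(AX (grant ∧ ¬empty)) = {s : every successor in {1}} = {1, 3}
7 ∉ Sat(AX (grant ∧ ¬empty)) = {1, 3}, so the formula does not hold at 7.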